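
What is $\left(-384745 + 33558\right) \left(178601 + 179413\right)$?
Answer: $-125729862618$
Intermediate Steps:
$\left(-384745 + 33558\right) \left(178601 + 179413\right) = \left(-351187\right) 358014 = -125729862618$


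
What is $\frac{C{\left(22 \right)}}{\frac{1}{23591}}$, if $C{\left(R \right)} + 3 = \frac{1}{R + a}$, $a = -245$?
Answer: $- \frac{15805970}{223} \approx -70879.0$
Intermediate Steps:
$C{\left(R \right)} = -3 + \frac{1}{-245 + R}$ ($C{\left(R \right)} = -3 + \frac{1}{R - 245} = -3 + \frac{1}{-245 + R}$)
$\frac{C{\left(22 \right)}}{\frac{1}{23591}} = \frac{\frac{1}{-245 + 22} \left(736 - 66\right)}{\frac{1}{23591}} = \frac{736 - 66}{-223} \frac{1}{\frac{1}{23591}} = \left(- \frac{1}{223}\right) 670 \cdot 23591 = \left(- \frac{670}{223}\right) 23591 = - \frac{15805970}{223}$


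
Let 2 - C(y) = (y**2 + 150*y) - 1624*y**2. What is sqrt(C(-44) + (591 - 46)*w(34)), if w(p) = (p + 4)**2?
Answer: sqrt(3935710) ≈ 1983.9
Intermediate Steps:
w(p) = (4 + p)**2
C(y) = 2 - 150*y + 1623*y**2 (C(y) = 2 - ((y**2 + 150*y) - 1624*y**2) = 2 - (-1623*y**2 + 150*y) = 2 + (-150*y + 1623*y**2) = 2 - 150*y + 1623*y**2)
sqrt(C(-44) + (591 - 46)*w(34)) = sqrt((2 - 150*(-44) + 1623*(-44)**2) + (591 - 46)*(4 + 34)**2) = sqrt((2 + 6600 + 1623*1936) + 545*38**2) = sqrt((2 + 6600 + 3142128) + 545*1444) = sqrt(3148730 + 786980) = sqrt(3935710)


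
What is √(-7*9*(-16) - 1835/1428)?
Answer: √513219273/714 ≈ 31.729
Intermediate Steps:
√(-7*9*(-16) - 1835/1428) = √(-63*(-16) - 1835*1/1428) = √(1008 - 1835/1428) = √(1437589/1428) = √513219273/714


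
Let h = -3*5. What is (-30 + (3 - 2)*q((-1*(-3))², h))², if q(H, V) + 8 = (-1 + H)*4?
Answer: 36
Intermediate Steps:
h = -15
q(H, V) = -12 + 4*H (q(H, V) = -8 + (-1 + H)*4 = -8 + (-4 + 4*H) = -12 + 4*H)
(-30 + (3 - 2)*q((-1*(-3))², h))² = (-30 + (3 - 2)*(-12 + 4*(-1*(-3))²))² = (-30 + 1*(-12 + 4*3²))² = (-30 + 1*(-12 + 4*9))² = (-30 + 1*(-12 + 36))² = (-30 + 1*24)² = (-30 + 24)² = (-6)² = 36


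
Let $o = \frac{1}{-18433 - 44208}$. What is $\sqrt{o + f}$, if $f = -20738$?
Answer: $\frac{i \sqrt{81373732104819}}{62641} \approx 144.01 i$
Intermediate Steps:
$o = - \frac{1}{62641}$ ($o = \frac{1}{-62641} = - \frac{1}{62641} \approx -1.5964 \cdot 10^{-5}$)
$\sqrt{o + f} = \sqrt{- \frac{1}{62641} - 20738} = \sqrt{- \frac{1299049059}{62641}} = \frac{i \sqrt{81373732104819}}{62641}$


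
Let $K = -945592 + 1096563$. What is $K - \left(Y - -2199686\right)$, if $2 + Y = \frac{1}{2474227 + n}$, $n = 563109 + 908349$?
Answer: $- \frac{8083576153406}{3945685} \approx -2.0487 \cdot 10^{6}$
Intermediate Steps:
$n = 1471458$
$K = 150971$
$Y = - \frac{7891369}{3945685}$ ($Y = -2 + \frac{1}{2474227 + 1471458} = -2 + \frac{1}{3945685} = - \frac{7891369}{3945685} \approx -2.0$)
$K - \left(Y - -2199686\right) = 150971 - \left(- \frac{7891369}{3945685} - -2199686\right) = 150971 - \left(- \frac{7891369}{3945685} + 2199686\right) = 150971 - \frac{8679260163541}{3945685} = - \frac{8083576153406}{3945685}$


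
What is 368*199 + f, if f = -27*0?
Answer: 73232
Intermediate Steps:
f = 0
368*199 + f = 368*199 + 0 = 73232 + 0 = 73232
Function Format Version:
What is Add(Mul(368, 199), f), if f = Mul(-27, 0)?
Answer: 73232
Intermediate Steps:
f = 0
Add(Mul(368, 199), f) = Add(Mul(368, 199), 0) = Add(73232, 0) = 73232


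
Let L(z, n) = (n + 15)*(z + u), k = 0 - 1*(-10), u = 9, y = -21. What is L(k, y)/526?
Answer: -57/263 ≈ -0.21673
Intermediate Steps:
k = 10 (k = 0 + 10 = 10)
L(z, n) = (9 + z)*(15 + n) (L(z, n) = (n + 15)*(z + 9) = (15 + n)*(9 + z) = (9 + z)*(15 + n))
L(k, y)/526 = (135 + 9*(-21) + 15*10 - 21*10)/526 = (135 - 189 + 150 - 210)*(1/526) = -114*1/526 = -57/263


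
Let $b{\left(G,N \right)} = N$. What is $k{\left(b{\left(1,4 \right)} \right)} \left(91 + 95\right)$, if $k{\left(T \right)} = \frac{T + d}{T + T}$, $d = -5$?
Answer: $- \frac{93}{4} \approx -23.25$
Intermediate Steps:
$k{\left(T \right)} = \frac{-5 + T}{2 T}$ ($k{\left(T \right)} = \frac{T - 5}{T + T} = \frac{-5 + T}{2 T}$)
$k{\left(b{\left(1,4 \right)} \right)} \left(91 + 95\right) = \frac{-5 + 4}{2 \cdot 4} \left(91 + 95\right) = \frac{1}{2} \cdot \frac{1}{4} \left(-1\right) 186 = \left(- \frac{1}{8}\right) 186 = - \frac{93}{4}$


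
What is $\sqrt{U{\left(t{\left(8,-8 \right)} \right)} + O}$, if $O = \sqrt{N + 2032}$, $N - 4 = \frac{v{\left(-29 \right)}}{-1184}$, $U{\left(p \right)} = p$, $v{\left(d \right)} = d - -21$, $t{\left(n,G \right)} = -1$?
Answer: $\frac{\sqrt{-5476 + 222 \sqrt{1238797}}}{74} \approx 6.6424$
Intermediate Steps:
$v{\left(d \right)} = 21 + d$ ($v{\left(d \right)} = d + 21 = 21 + d$)
$N = \frac{593}{148}$ ($N = 4 + \frac{21 - 29}{-1184} = 4 - - \frac{1}{148} = 4 + \frac{1}{148} = \frac{593}{148} \approx 4.0068$)
$O = \frac{3 \sqrt{1238797}}{74}$ ($O = \sqrt{\frac{593}{148} + 2032} = \sqrt{\frac{301329}{148}} = \frac{3 \sqrt{1238797}}{74} \approx 45.122$)
$\sqrt{U{\left(t{\left(8,-8 \right)} \right)} + O} = \sqrt{-1 + \frac{3 \sqrt{1238797}}{74}}$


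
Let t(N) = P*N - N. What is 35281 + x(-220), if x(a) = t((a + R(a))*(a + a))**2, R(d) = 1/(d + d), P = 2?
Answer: 9370468882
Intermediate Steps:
R(d) = 1/(2*d)
t(N) = N (t(N) = 2*N - N = N)
x(a) = 4*a**2*(a + 1/(2*a))**2 (x(a) = ((a + 1/(2*a))*(a + a))**2 = ((a + 1/(2*a))*(2*a))**2 = (2*a*(a + 1/(2*a)))**2 = 4*a**2*(a + 1/(2*a))**2)
35281 + x(-220) = 35281 + (1 + 2*(-220)**2)**2 = 35281 + (1 + 2*48400)**2 = 35281 + (1 + 96800)**2 = 35281 + 96801**2 = 35281 + 9370433601 = 9370468882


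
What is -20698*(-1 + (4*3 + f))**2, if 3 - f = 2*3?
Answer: -1324672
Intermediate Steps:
f = -3 (f = 3 - 2*3 = 3 - 1*6 = 3 - 6 = -3)
-20698*(-1 + (4*3 + f))**2 = -20698*(-1 + (4*3 - 3))**2 = -20698*(-1 + (12 - 3))**2 = -20698*(-1 + 9)**2 = -20698*8**2 = -20698*64 = -1324672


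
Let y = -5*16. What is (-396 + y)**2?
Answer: 226576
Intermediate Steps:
y = -80
(-396 + y)**2 = (-396 - 80)**2 = (-476)**2 = 226576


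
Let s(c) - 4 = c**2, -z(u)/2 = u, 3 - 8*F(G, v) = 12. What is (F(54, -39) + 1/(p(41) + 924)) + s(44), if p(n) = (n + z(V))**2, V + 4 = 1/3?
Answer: 455108323/234728 ≈ 1938.9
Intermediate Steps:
F(G, v) = -9/8 (F(G, v) = 3/8 - 1/8*12 = 3/8 - 3/2 = -9/8)
V = -11/3 (V = -4 + 1/3 = -11/3 ≈ -3.6667)
z(u) = -2*u
p(n) = (22/3 + n)**2 (p(n) = (n - 2*(-11/3))**2 = (n + 22/3)**2 = (22/3 + n)**2)
s(c) = 4 + c**2
(F(54, -39) + 1/(p(41) + 924)) + s(44) = (-9/8 + 1/((22 + 3*41)**2/9 + 924)) + (4 + 44**2) = (-9/8 + 1/((22 + 123)**2/9 + 924)) + (4 + 1936) = (-9/8 + 1/((1/9)*145**2 + 924)) + 1940 = (-9/8 + 1/((1/9)*21025 + 924)) + 1940 = (-9/8 + 1/(21025/9 + 924)) + 1940 = (-9/8 + 1/(29341/9)) + 1940 = (-9/8 + 9/29341) + 1940 = -263997/234728 + 1940 = 455108323/234728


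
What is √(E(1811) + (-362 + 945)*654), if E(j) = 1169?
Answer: √382451 ≈ 618.43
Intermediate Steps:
√(E(1811) + (-362 + 945)*654) = √(1169 + (-362 + 945)*654) = √(1169 + 583*654) = √(1169 + 381282) = √382451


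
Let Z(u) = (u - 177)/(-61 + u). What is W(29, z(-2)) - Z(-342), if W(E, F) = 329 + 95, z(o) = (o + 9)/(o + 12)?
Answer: 170353/403 ≈ 422.71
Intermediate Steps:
z(o) = (9 + o)/(12 + o)
W(E, F) = 424
Z(u) = (-177 + u)/(-61 + u)
W(29, z(-2)) - Z(-342) = 424 - (-177 - 342)/(-61 - 342) = 424 - (-519)/(-403) = 424 - (-1)*(-519)/403 = 424 - 1*519/403 = 424 - 519/403 = 170353/403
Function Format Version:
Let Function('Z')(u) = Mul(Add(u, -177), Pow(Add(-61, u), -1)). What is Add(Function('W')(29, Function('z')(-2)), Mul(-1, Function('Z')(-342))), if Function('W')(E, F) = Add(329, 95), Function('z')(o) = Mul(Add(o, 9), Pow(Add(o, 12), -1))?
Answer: Rational(170353, 403) ≈ 422.71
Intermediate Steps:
Function('z')(o) = Mul(Pow(Add(12, o), -1), Add(9, o)) (Function('z')(o) = Mul(Add(9, o), Pow(Add(12, o), -1)) = Mul(Pow(Add(12, o), -1), Add(9, o)))
Function('W')(E, F) = 424
Function('Z')(u) = Mul(Pow(Add(-61, u), -1), Add(-177, u)) (Function('Z')(u) = Mul(Add(-177, u), Pow(Add(-61, u), -1)) = Mul(Pow(Add(-61, u), -1), Add(-177, u)))
Add(Function('W')(29, Function('z')(-2)), Mul(-1, Function('Z')(-342))) = Add(424, Mul(-1, Mul(Pow(Add(-61, -342), -1), Add(-177, -342)))) = Add(424, Mul(-1, Mul(Pow(-403, -1), -519))) = Add(424, Mul(-1, Mul(Rational(-1, 403), -519))) = Add(424, Mul(-1, Rational(519, 403))) = Add(424, Rational(-519, 403)) = Rational(170353, 403)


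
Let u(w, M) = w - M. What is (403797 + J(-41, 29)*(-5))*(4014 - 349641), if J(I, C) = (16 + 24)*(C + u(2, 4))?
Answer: -137696759919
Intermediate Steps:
J(I, C) = -80 + 40*C (J(I, C) = (16 + 24)*(C + (2 - 1*4)) = 40*(C + (2 - 4)) = 40*(C - 2) = 40*(-2 + C) = -80 + 40*C)
(403797 + J(-41, 29)*(-5))*(4014 - 349641) = (403797 + (-80 + 40*29)*(-5))*(4014 - 349641) = (403797 + (-80 + 1160)*(-5))*(-345627) = (403797 + 1080*(-5))*(-345627) = (403797 - 5400)*(-345627) = 398397*(-345627) = -137696759919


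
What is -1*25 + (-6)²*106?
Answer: 3791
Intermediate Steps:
-1*25 + (-6)²*106 = -25 + 36*106 = -25 + 3816 = 3791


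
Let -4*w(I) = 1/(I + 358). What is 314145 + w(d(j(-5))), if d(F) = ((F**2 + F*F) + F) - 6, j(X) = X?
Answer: 498862259/1588 ≈ 3.1415e+5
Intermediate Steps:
d(F) = -6 + F + 2*F**2 (d(F) = ((F**2 + F**2) + F) - 6 = (2*F**2 + F) - 6 = (F + 2*F**2) - 6 = -6 + F + 2*F**2)
w(I) = -1/(4*(358 + I)) (w(I) = -1/(4*(I + 358)) = -1/(4*(358 + I)))
314145 + w(d(j(-5))) = 314145 - 1/(1432 + 4*(-6 - 5 + 2*(-5)**2)) = 314145 - 1/(1432 + 4*(-6 - 5 + 2*25)) = 314145 - 1/(1432 + 4*(-6 - 5 + 50)) = 314145 - 1/(1432 + 4*39) = 314145 - 1/(1432 + 156) = 314145 - 1/1588 = 498862259/1588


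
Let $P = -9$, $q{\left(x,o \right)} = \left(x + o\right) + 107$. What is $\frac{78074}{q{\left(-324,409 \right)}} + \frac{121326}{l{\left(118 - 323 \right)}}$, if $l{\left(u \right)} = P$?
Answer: $- \frac{418369}{32} \approx -13074.0$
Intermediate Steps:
$q{\left(x,o \right)} = 107 + o + x$ ($q{\left(x,o \right)} = \left(o + x\right) + 107 = 107 + o + x$)
$l{\left(u \right)} = -9$
$\frac{78074}{q{\left(-324,409 \right)}} + \frac{121326}{l{\left(118 - 323 \right)}} = \frac{78074}{107 + 409 - 324} + \frac{121326}{-9} = \frac{78074}{192} + 121326 \left(- \frac{1}{9}\right) = 78074 \cdot \frac{1}{192} - \frac{40442}{3} = \frac{39037}{96} - \frac{40442}{3} = - \frac{418369}{32}$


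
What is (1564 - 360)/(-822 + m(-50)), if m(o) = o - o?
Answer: -602/411 ≈ -1.4647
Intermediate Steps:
m(o) = 0
(1564 - 360)/(-822 + m(-50)) = (1564 - 360)/(-822 + 0) = 1204/(-822) = 1204*(-1/822) = -602/411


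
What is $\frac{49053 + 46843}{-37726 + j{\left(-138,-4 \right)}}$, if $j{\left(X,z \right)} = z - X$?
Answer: $- \frac{11987}{4699} \approx -2.551$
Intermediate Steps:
$\frac{49053 + 46843}{-37726 + j{\left(-138,-4 \right)}} = \frac{49053 + 46843}{-37726 - -134} = \frac{95896}{-37726 + \left(-4 + 138\right)} = \frac{95896}{-37726 + 134} = \frac{95896}{-37592} = 95896 \left(- \frac{1}{37592}\right) = - \frac{11987}{4699}$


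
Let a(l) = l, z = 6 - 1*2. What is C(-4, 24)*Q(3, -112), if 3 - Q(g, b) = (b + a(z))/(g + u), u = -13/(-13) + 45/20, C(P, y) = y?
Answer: 12168/25 ≈ 486.72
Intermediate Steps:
z = 4 (z = 6 - 2 = 4)
u = 13/4 (u = -13*(-1/13) + 45*(1/20) = 1 + 9/4 = 13/4 ≈ 3.2500)
Q(g, b) = 3 - (4 + b)/(13/4 + g) (Q(g, b) = 3 - (b + 4)/(g + 13/4) = 3 - (4 + b)/(13/4 + g))
C(-4, 24)*Q(3, -112) = 24*((23 - 4*(-112) + 12*3)/(13 + 4*3)) = 24*((23 + 448 + 36)/(13 + 12)) = 24*(507/25) = 12168/25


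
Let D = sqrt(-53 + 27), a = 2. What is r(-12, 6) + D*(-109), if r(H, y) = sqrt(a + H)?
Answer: I*(sqrt(10) - 109*sqrt(26)) ≈ -552.63*I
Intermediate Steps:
D = I*sqrt(26) (D = sqrt(-26) = I*sqrt(26) ≈ 5.099*I)
r(H, y) = sqrt(2 + H)
r(-12, 6) + D*(-109) = sqrt(2 - 12) + (I*sqrt(26))*(-109) = sqrt(-10) - 109*I*sqrt(26) = I*sqrt(10) - 109*I*sqrt(26)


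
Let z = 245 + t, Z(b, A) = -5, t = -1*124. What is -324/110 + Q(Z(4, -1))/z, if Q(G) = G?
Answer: -1807/605 ≈ -2.9868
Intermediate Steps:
t = -124
z = 121 (z = 245 - 124 = 121)
-324/110 + Q(Z(4, -1))/z = -324/110 - 5/121 = -324*1/110 - 5*1/121 = -162/55 - 5/121 = -1807/605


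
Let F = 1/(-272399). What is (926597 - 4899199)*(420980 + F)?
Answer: -455556271275141438/272399 ≈ -1.6724e+12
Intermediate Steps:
F = -1/272399 ≈ -3.6711e-6
(926597 - 4899199)*(420980 + F) = (926597 - 4899199)*(420980 - 1/272399) = -3972602*114674531019/272399 = -455556271275141438/272399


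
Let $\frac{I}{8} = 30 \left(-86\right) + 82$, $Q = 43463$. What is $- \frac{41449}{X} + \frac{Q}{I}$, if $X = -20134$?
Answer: $- \frac{23383613}{201178928} \approx -0.11623$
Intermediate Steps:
$I = -19984$ ($I = 8 \left(30 \left(-86\right) + 82\right) = 8 \left(-2580 + 82\right) = 8 \left(-2498\right) = -19984$)
$- \frac{41449}{X} + \frac{Q}{I} = - \frac{41449}{-20134} + \frac{43463}{-19984} = \left(-41449\right) \left(- \frac{1}{20134}\right) + 43463 \left(- \frac{1}{19984}\right) = \frac{41449}{20134} - \frac{43463}{19984} = - \frac{23383613}{201178928}$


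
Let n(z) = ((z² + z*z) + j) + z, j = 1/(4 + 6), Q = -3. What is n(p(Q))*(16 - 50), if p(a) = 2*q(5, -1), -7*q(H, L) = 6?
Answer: -35513/245 ≈ -144.95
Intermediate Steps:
q(H, L) = -6/7 (q(H, L) = -⅐*6 = -6/7)
j = ⅒ (j = 1/10 = ⅒ ≈ 0.10000)
p(a) = -12/7 (p(a) = 2*(-6/7) = -12/7)
n(z) = ⅒ + z + 2*z² (n(z) = ((z² + z*z) + ⅒) + z = ((z² + z²) + ⅒) + z = (2*z² + ⅒) + z = (⅒ + 2*z²) + z = ⅒ + z + 2*z²)
n(p(Q))*(16 - 50) = (⅒ - 12/7 + 2*(-12/7)²)*(16 - 50) = (⅒ - 12/7 + 2*(144/49))*(-34) = (⅒ - 12/7 + 288/49)*(-34) = (2089/490)*(-34) = -35513/245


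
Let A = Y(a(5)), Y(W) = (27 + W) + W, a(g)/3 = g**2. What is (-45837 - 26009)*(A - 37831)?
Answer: 2705289284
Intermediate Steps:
a(g) = 3*g**2
Y(W) = 27 + 2*W
A = 177 (A = 27 + 2*(3*5**2) = 27 + 2*(3*25) = 27 + 2*75 = 27 + 150 = 177)
(-45837 - 26009)*(A - 37831) = (-45837 - 26009)*(177 - 37831) = -71846*(-37654) = 2705289284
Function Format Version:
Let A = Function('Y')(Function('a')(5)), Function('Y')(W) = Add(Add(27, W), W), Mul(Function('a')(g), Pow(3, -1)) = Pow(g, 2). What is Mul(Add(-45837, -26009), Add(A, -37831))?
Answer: 2705289284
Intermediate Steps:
Function('a')(g) = Mul(3, Pow(g, 2))
Function('Y')(W) = Add(27, Mul(2, W))
A = 177 (A = Add(27, Mul(2, Mul(3, Pow(5, 2)))) = Add(27, Mul(2, Mul(3, 25))) = Add(27, Mul(2, 75)) = Add(27, 150) = 177)
Mul(Add(-45837, -26009), Add(A, -37831)) = Mul(Add(-45837, -26009), Add(177, -37831)) = Mul(-71846, -37654) = 2705289284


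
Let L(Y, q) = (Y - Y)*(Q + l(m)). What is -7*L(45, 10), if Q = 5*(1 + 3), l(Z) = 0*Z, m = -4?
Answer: 0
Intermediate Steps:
l(Z) = 0
Q = 20 (Q = 5*4 = 20)
L(Y, q) = 0 (L(Y, q) = (Y - Y)*(20 + 0) = 0*20 = 0)
-7*L(45, 10) = -7*0 = 0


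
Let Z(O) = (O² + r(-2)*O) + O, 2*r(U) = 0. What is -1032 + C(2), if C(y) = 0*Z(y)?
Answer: -1032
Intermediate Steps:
r(U) = 0 (r(U) = (½)*0 = 0)
Z(O) = O + O² (Z(O) = (O² + 0*O) + O = (O² + 0) + O = O² + O = O + O²)
C(y) = 0 (C(y) = 0*(y*(1 + y)) = 0)
-1032 + C(2) = -1032 + 0 = -1032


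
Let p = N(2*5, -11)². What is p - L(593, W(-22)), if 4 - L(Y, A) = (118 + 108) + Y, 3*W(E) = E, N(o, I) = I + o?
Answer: 816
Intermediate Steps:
W(E) = E/3
p = 1 (p = (-11 + 2*5)² = (-11 + 10)² = (-1)² = 1)
L(Y, A) = -222 - Y (L(Y, A) = 4 - ((118 + 108) + Y) = 4 - (226 + Y) = 4 + (-226 - Y) = -222 - Y)
p - L(593, W(-22)) = 1 - (-222 - 1*593) = 1 - (-222 - 593) = 1 - 1*(-815) = 1 + 815 = 816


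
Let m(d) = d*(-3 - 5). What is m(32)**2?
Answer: 65536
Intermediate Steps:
m(d) = -8*d (m(d) = d*(-8) = -8*d)
m(32)**2 = (-8*32)**2 = (-256)**2 = 65536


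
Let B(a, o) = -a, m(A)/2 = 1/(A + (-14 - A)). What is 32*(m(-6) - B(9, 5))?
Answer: 1984/7 ≈ 283.43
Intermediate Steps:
m(A) = -⅐ (m(A) = 2/(A + (-14 - A)) = 2/(-14) = 2*(-1/14) = -⅐)
32*(m(-6) - B(9, 5)) = 32*(-⅐ - (-1)*9) = 32*(-⅐ - 1*(-9)) = 32*(-⅐ + 9) = 32*(62/7) = 1984/7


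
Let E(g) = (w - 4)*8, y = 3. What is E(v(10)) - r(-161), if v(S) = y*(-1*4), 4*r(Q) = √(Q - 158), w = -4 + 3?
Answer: -40 - I*√319/4 ≈ -40.0 - 4.4651*I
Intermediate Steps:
w = -1
r(Q) = √(-158 + Q)/4 (r(Q) = √(Q - 158)/4 = √(-158 + Q)/4)
v(S) = -12 (v(S) = 3*(-1*4) = 3*(-4) = -12)
E(g) = -40 (E(g) = (-1 - 4)*8 = -5*8 = -40)
E(v(10)) - r(-161) = -40 - √(-158 - 161)/4 = -40 - √(-319)/4 = -40 - I*√319/4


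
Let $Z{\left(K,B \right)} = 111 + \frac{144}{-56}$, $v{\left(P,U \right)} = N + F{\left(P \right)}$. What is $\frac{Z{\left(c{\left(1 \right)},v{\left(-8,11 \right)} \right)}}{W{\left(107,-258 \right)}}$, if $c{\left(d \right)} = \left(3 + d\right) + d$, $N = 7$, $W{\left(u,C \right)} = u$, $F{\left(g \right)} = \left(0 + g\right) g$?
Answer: $\frac{759}{749} \approx 1.0134$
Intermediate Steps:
$F{\left(g \right)} = g^{2}$ ($F{\left(g \right)} = g g = g^{2}$)
$v{\left(P,U \right)} = 7 + P^{2}$
$c{\left(d \right)} = 3 + 2 d$
$Z{\left(K,B \right)} = \frac{759}{7}$ ($Z{\left(K,B \right)} = 111 + 144 \left(- \frac{1}{56}\right) = 111 - \frac{18}{7} = \frac{759}{7}$)
$\frac{Z{\left(c{\left(1 \right)},v{\left(-8,11 \right)} \right)}}{W{\left(107,-258 \right)}} = \frac{759}{7 \cdot 107} = \frac{759}{7} \cdot \frac{1}{107} = \frac{759}{749}$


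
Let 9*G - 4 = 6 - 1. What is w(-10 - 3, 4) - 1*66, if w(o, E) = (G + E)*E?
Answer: -46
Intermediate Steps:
G = 1 (G = 4/9 + (6 - 1)/9 = 4/9 + (1/9)*5 = 4/9 + 5/9 = 1)
w(o, E) = E*(1 + E) (w(o, E) = (1 + E)*E = E*(1 + E))
w(-10 - 3, 4) - 1*66 = 4*(1 + 4) - 1*66 = 4*5 - 66 = 20 - 66 = -46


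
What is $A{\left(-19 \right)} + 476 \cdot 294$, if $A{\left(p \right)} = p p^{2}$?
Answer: $133085$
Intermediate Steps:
$A{\left(p \right)} = p^{3}$
$A{\left(-19 \right)} + 476 \cdot 294 = \left(-19\right)^{3} + 476 \cdot 294 = -6859 + 139944 = 133085$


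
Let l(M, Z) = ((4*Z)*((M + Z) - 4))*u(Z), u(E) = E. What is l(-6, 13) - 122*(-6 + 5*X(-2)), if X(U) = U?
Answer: 3980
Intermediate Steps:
l(M, Z) = 4*Z²*(-4 + M + Z) (l(M, Z) = ((4*Z)*((M + Z) - 4))*Z = ((4*Z)*(-4 + M + Z))*Z = (4*Z*(-4 + M + Z))*Z = 4*Z²*(-4 + M + Z))
l(-6, 13) - 122*(-6 + 5*X(-2)) = 4*13²*(-4 - 6 + 13) - 122*(-6 + 5*(-2)) = 4*169*3 - 122*(-6 - 10) = 2028 - 122*(-16) = 2028 + 1952 = 3980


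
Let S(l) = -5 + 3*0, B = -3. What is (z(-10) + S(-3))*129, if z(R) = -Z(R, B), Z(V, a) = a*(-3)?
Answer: -1806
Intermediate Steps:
Z(V, a) = -3*a
z(R) = -9 (z(R) = -(-3)*(-3) = -1*9 = -9)
S(l) = -5 (S(l) = -5 + 0 = -5)
(z(-10) + S(-3))*129 = (-9 - 5)*129 = -14*129 = -1806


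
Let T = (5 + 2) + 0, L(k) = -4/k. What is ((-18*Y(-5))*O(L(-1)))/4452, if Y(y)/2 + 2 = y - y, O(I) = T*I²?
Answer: 96/53 ≈ 1.8113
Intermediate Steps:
T = 7 (T = 7 + 0 = 7)
O(I) = 7*I²
Y(y) = -4 (Y(y) = -4 + 2*(y - y) = -4 + 2*0 = -4 + 0 = -4)
((-18*Y(-5))*O(L(-1)))/4452 = ((-18*(-4))*(7*(-4/(-1))²))/4452 = (72*(7*(-4*(-1))²))*(1/4452) = (72*(7*4²))*(1/4452) = (72*(7*16))*(1/4452) = (72*112)*(1/4452) = 8064*(1/4452) = 96/53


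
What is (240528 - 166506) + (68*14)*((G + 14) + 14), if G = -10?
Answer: 91158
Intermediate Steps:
(240528 - 166506) + (68*14)*((G + 14) + 14) = (240528 - 166506) + (68*14)*((-10 + 14) + 14) = 74022 + 952*(4 + 14) = 74022 + 952*18 = 74022 + 17136 = 91158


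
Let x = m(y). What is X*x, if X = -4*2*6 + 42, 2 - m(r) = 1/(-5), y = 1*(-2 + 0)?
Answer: -66/5 ≈ -13.200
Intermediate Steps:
y = -2 (y = 1*(-2) = -2)
m(r) = 11/5 (m(r) = 2 - 1/(-5) = 2 - 1*(-⅕) = 2 + ⅕ = 11/5)
x = 11/5 ≈ 2.2000
X = -6 (X = -8*6 + 42 = -48 + 42 = -6)
X*x = -6*11/5 = -66/5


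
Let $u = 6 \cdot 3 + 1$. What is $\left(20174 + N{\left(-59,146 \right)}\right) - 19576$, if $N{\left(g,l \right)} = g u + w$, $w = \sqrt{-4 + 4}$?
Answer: $-523$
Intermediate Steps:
$u = 19$ ($u = 18 + 1 = 19$)
$w = 0$ ($w = \sqrt{0} = 0$)
$N{\left(g,l \right)} = 19 g$ ($N{\left(g,l \right)} = g 19 + 0 = 19 g + 0 = 19 g$)
$\left(20174 + N{\left(-59,146 \right)}\right) - 19576 = \left(20174 + 19 \left(-59\right)\right) - 19576 = \left(20174 - 1121\right) - 19576 = 19053 - 19576 = -523$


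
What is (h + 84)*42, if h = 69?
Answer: 6426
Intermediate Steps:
(h + 84)*42 = (69 + 84)*42 = 153*42 = 6426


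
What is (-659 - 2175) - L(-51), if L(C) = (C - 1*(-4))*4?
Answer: -2646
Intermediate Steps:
L(C) = 16 + 4*C (L(C) = (C + 4)*4 = (4 + C)*4 = 16 + 4*C)
(-659 - 2175) - L(-51) = (-659 - 2175) - (16 + 4*(-51)) = -2834 - (16 - 204) = -2834 - 1*(-188) = -2834 + 188 = -2646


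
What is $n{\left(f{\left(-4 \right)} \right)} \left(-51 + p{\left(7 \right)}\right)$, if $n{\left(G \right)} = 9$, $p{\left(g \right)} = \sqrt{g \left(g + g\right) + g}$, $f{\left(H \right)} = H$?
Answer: $-459 + 9 \sqrt{105} \approx -366.78$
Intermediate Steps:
$p{\left(g \right)} = \sqrt{g + 2 g^{2}}$ ($p{\left(g \right)} = \sqrt{g 2 g + g} = \sqrt{2 g^{2} + g} = \sqrt{g + 2 g^{2}}$)
$n{\left(f{\left(-4 \right)} \right)} \left(-51 + p{\left(7 \right)}\right) = 9 \left(-51 + \sqrt{7 \left(1 + 2 \cdot 7\right)}\right) = 9 \left(-51 + \sqrt{7 \left(1 + 14\right)}\right) = 9 \left(-51 + \sqrt{7 \cdot 15}\right) = 9 \left(-51 + \sqrt{105}\right) = -459 + 9 \sqrt{105}$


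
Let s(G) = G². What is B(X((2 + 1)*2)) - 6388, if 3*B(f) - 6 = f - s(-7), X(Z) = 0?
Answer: -19207/3 ≈ -6402.3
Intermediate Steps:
B(f) = -43/3 + f/3 (B(f) = 2 + (f - 1*(-7)²)/3 = 2 + (f - 1*49)/3 = 2 + (f - 49)/3 = 2 + (-49 + f)/3 = 2 + (-49/3 + f/3) = -43/3 + f/3)
B(X((2 + 1)*2)) - 6388 = (-43/3 + (⅓)*0) - 6388 = (-43/3 + 0) - 6388 = -43/3 - 6388 = -19207/3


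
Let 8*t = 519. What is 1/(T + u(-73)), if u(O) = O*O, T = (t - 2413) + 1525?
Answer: 8/36047 ≈ 0.00022193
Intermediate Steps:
t = 519/8 (t = (⅛)*519 = 519/8 ≈ 64.875)
T = -6585/8 (T = (519/8 - 2413) + 1525 = -18785/8 + 1525 = -6585/8 ≈ -823.13)
u(O) = O²
1/(T + u(-73)) = 1/(-6585/8 + (-73)²) = 1/(-6585/8 + 5329) = 1/(36047/8) = 8/36047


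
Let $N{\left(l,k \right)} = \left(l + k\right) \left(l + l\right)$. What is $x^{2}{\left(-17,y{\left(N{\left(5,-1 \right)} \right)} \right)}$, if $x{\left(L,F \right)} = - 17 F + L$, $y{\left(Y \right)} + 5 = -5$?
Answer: $23409$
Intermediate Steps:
$N{\left(l,k \right)} = 2 l \left(k + l\right)$ ($N{\left(l,k \right)} = \left(k + l\right) 2 l = 2 l \left(k + l\right)$)
$y{\left(Y \right)} = -10$ ($y{\left(Y \right)} = -5 - 5 = -10$)
$x{\left(L,F \right)} = L - 17 F$
$x^{2}{\left(-17,y{\left(N{\left(5,-1 \right)} \right)} \right)} = \left(-17 - -170\right)^{2} = \left(-17 + 170\right)^{2} = 153^{2} = 23409$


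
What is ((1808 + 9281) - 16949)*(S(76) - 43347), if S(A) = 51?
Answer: 253714560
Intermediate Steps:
((1808 + 9281) - 16949)*(S(76) - 43347) = ((1808 + 9281) - 16949)*(51 - 43347) = (11089 - 16949)*(-43296) = -5860*(-43296) = 253714560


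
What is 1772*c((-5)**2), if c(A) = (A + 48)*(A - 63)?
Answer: -4915528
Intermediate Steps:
c(A) = (-63 + A)*(48 + A) (c(A) = (48 + A)*(-63 + A) = (-63 + A)*(48 + A))
1772*c((-5)**2) = 1772*(-3024 + ((-5)**2)**2 - 15*(-5)**2) = 1772*(-3024 + 25**2 - 15*25) = 1772*(-3024 + 625 - 375) = 1772*(-2774) = -4915528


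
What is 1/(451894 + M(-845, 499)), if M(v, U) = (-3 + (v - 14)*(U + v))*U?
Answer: 1/148760183 ≈ 6.7222e-9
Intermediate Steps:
M(v, U) = U*(-3 + (-14 + v)*(U + v)) (M(v, U) = (-3 + (-14 + v)*(U + v))*U = U*(-3 + (-14 + v)*(U + v)))
1/(451894 + M(-845, 499)) = 1/(451894 + 499*(-3 + (-845)**2 - 14*499 - 14*(-845) + 499*(-845))) = 1/(451894 + 499*(-3 + 714025 - 6986 + 11830 - 421655)) = 1/(451894 + 499*297211) = 1/(451894 + 148308289) = 1/148760183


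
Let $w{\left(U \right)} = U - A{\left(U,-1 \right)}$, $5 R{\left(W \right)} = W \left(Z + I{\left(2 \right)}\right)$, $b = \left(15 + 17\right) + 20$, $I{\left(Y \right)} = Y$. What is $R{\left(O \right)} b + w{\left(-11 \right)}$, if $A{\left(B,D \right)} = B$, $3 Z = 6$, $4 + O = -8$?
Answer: $- \frac{2496}{5} \approx -499.2$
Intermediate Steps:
$O = -12$ ($O = -4 - 8 = -12$)
$Z = 2$ ($Z = \frac{1}{3} \cdot 6 = 2$)
$b = 52$ ($b = 32 + 20 = 52$)
$R{\left(W \right)} = \frac{4 W}{5}$ ($R{\left(W \right)} = \frac{W \left(2 + 2\right)}{5} = \frac{W 4}{5} = \frac{4 W}{5}$)
$w{\left(U \right)} = 0$ ($w{\left(U \right)} = U - U = 0$)
$R{\left(O \right)} b + w{\left(-11 \right)} = \frac{4}{5} \left(-12\right) 52 + 0 = \left(- \frac{48}{5}\right) 52 + 0 = - \frac{2496}{5} + 0 = - \frac{2496}{5}$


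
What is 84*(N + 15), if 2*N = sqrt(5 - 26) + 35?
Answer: 2730 + 42*I*sqrt(21) ≈ 2730.0 + 192.47*I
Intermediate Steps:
N = 35/2 + I*sqrt(21)/2 (N = (sqrt(5 - 26) + 35)/2 = (sqrt(-21) + 35)/2 = (I*sqrt(21) + 35)/2 = (35 + I*sqrt(21))/2 = 35/2 + I*sqrt(21)/2 ≈ 17.5 + 2.2913*I)
84*(N + 15) = 84*((35/2 + I*sqrt(21)/2) + 15) = 84*(65/2 + I*sqrt(21)/2) = 2730 + 42*I*sqrt(21)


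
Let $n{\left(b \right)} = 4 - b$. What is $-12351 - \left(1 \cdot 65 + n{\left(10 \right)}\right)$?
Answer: $-12410$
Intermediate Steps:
$-12351 - \left(1 \cdot 65 + n{\left(10 \right)}\right) = -12351 - \left(1 \cdot 65 + \left(4 - 10\right)\right) = -12351 - \left(65 + \left(4 - 10\right)\right) = -12351 - \left(65 - 6\right) = -12351 - 59 = -12410$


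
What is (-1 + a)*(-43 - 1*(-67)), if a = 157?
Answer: 3744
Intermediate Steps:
(-1 + a)*(-43 - 1*(-67)) = (-1 + 157)*(-43 - 1*(-67)) = 156*(-43 + 67) = 156*24 = 3744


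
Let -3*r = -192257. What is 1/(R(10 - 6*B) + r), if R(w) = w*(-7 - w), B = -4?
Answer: 3/188075 ≈ 1.5951e-5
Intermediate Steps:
r = 192257/3 (r = -⅓*(-192257) = 192257/3 ≈ 64086.)
1/(R(10 - 6*B) + r) = 1/(-(10 - 6*(-4))*(7 + (10 - 6*(-4))) + 192257/3) = 1/(-(10 + 24)*(7 + (10 + 24)) + 192257/3) = 1/(-1*34*(7 + 34) + 192257/3) = 1/(-1*34*41 + 192257/3) = 1/(-1394 + 192257/3) = 1/(188075/3) = 3/188075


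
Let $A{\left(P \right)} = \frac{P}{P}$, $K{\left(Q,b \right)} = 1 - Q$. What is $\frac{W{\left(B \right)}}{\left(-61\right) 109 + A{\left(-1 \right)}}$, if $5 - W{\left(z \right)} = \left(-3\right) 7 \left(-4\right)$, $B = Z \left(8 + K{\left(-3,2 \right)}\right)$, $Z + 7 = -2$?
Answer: $\frac{79}{6648} \approx 0.011883$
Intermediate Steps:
$Z = -9$ ($Z = -7 - 2 = -9$)
$A{\left(P \right)} = 1$
$B = -108$ ($B = - 9 \left(8 + \left(1 - -3\right)\right) = - 9 \left(8 + \left(1 + 3\right)\right) = - 9 \left(8 + 4\right) = \left(-9\right) 12 = -108$)
$W{\left(z \right)} = -79$ ($W{\left(z \right)} = 5 - \left(-3\right) 7 \left(-4\right) = 5 - \left(-21\right) \left(-4\right) = 5 - 84 = -79$)
$\frac{W{\left(B \right)}}{\left(-61\right) 109 + A{\left(-1 \right)}} = - \frac{79}{\left(-61\right) 109 + 1} = - \frac{79}{-6649 + 1} = - \frac{79}{-6648} = \left(-79\right) \left(- \frac{1}{6648}\right) = \frac{79}{6648}$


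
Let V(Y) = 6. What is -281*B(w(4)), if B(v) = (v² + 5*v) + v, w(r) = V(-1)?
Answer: -20232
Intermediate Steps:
w(r) = 6
B(v) = v² + 6*v
-281*B(w(4)) = -1686*(6 + 6) = -1686*12 = -281*72 = -20232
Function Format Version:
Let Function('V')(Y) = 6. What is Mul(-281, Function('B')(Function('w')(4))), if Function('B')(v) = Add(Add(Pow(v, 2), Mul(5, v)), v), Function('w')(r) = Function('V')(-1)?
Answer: -20232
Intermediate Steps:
Function('w')(r) = 6
Function('B')(v) = Add(Pow(v, 2), Mul(6, v))
Mul(-281, Function('B')(Function('w')(4))) = Mul(-281, Mul(6, Add(6, 6))) = Mul(-281, Mul(6, 12)) = Mul(-281, 72) = -20232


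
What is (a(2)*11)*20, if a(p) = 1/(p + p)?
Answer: 55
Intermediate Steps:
a(p) = 1/(2*p)
(a(2)*11)*20 = (((½)/2)*11)*20 = (((½)*(½))*11)*20 = ((¼)*11)*20 = (11/4)*20 = 55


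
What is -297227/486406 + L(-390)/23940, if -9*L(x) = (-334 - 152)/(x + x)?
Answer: -51390791503/84099597400 ≈ -0.61107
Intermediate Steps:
L(x) = 27/x (L(x) = -(-334 - 152)/(9*(x + x)) = -(-54)/(2*x) = -(-54)*1/(2*x) = -(-27)/x = 27/x)
-297227/486406 + L(-390)/23940 = -297227/486406 + (27/(-390))/23940 = -297227*1/486406 + (27*(-1/390))*(1/23940) = -297227/486406 - 9/130*1/23940 = -297227/486406 - 1/345800 = -51390791503/84099597400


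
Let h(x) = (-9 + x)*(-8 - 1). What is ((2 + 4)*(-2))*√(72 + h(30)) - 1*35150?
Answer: -35150 - 36*I*√13 ≈ -35150.0 - 129.8*I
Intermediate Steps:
h(x) = 81 - 9*x (h(x) = (-9 + x)*(-9) = 81 - 9*x)
((2 + 4)*(-2))*√(72 + h(30)) - 1*35150 = ((2 + 4)*(-2))*√(72 + (81 - 9*30)) - 1*35150 = (6*(-2))*√(72 + (81 - 270)) - 35150 = -12*√(72 - 189) - 35150 = -36*I*√13 - 35150 = -35150 - 36*I*√13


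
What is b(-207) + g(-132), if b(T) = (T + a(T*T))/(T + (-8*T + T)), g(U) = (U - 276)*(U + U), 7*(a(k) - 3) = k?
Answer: 312163183/2898 ≈ 1.0772e+5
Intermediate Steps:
a(k) = 3 + k/7
g(U) = 2*U*(-276 + U) (g(U) = (-276 + U)*(2*U) = 2*U*(-276 + U))
b(T) = -(3 + T + T²/7)/(6*T) (b(T) = (T + (3 + (T*T)/7))/(T + (-8*T + T)) = (T + (3 + T²/7))/(T - 7*T) = (3 + T + T²/7)/((-6*T)) = (3 + T + T²/7)*(-1/(6*T)) = -(3 + T + T²/7)/(6*T))
b(-207) + g(-132) = (1/42)*(-21 - 1*(-207)² - 7*(-207))/(-207) + 2*(-132)*(-276 - 132) = (1/42)*(-1/207)*(-21 - 1*42849 + 1449) + 2*(-132)*(-408) = (1/42)*(-1/207)*(-21 - 42849 + 1449) + 107712 = (1/42)*(-1/207)*(-41421) + 107712 = 13807/2898 + 107712 = 312163183/2898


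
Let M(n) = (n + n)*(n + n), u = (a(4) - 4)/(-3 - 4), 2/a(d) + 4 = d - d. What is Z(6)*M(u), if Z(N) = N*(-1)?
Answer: -486/49 ≈ -9.9184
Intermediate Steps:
a(d) = -½ (a(d) = 2/(-4 + (d - d)) = 2/(-4 + 0) = 2/(-4) = 2*(-¼) = -½)
u = 9/14 (u = (-½ - 4)/(-3 - 4) = -9/2/(-7) = -9/2*(-⅐) = 9/14 ≈ 0.64286)
Z(N) = -N
M(n) = 4*n² (M(n) = (2*n)*(2*n) = 4*n²)
Z(6)*M(u) = (-1*6)*(4*(9/14)²) = -24*81/196 = -6*81/49 = -486/49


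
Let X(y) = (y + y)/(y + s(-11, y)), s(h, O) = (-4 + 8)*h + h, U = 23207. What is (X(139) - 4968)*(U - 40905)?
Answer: 1845166933/21 ≈ 8.7865e+7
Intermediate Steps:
s(h, O) = 5*h (s(h, O) = 4*h + h = 5*h)
X(y) = 2*y/(-55 + y) (X(y) = (y + y)/(y + 5*(-11)) = (2*y)/(y - 55) = (2*y)/(-55 + y) = 2*y/(-55 + y))
(X(139) - 4968)*(U - 40905) = (2*139/(-55 + 139) - 4968)*(23207 - 40905) = (2*139/84 - 4968)*(-17698) = (2*139*(1/84) - 4968)*(-17698) = (139/42 - 4968)*(-17698) = -208517/42*(-17698) = 1845166933/21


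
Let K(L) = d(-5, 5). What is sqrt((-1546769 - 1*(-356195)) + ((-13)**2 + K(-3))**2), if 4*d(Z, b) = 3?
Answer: I*sqrt(18588143)/4 ≈ 1077.8*I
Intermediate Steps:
d(Z, b) = 3/4 (d(Z, b) = (1/4)*3 = 3/4)
K(L) = 3/4
sqrt((-1546769 - 1*(-356195)) + ((-13)**2 + K(-3))**2) = sqrt((-1546769 - 1*(-356195)) + ((-13)**2 + 3/4)**2) = sqrt((-1546769 + 356195) + (169 + 3/4)**2) = sqrt(-1190574 + (679/4)**2) = sqrt(-1190574 + 461041/16) = sqrt(-18588143/16) = I*sqrt(18588143)/4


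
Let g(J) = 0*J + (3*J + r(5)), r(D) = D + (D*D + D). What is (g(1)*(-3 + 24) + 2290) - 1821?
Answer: 1267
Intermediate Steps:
r(D) = D**2 + 2*D (r(D) = D + (D**2 + D) = D + (D + D**2) = D**2 + 2*D)
g(J) = 35 + 3*J (g(J) = 0*J + (3*J + 5*(2 + 5)) = 0 + (3*J + 5*7) = 0 + (3*J + 35) = 0 + (35 + 3*J) = 35 + 3*J)
(g(1)*(-3 + 24) + 2290) - 1821 = ((35 + 3*1)*(-3 + 24) + 2290) - 1821 = ((35 + 3)*21 + 2290) - 1821 = (38*21 + 2290) - 1821 = (798 + 2290) - 1821 = 3088 - 1821 = 1267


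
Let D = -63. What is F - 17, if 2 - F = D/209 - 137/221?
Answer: -650279/46189 ≈ -14.079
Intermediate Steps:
F = 134934/46189 (F = 2 - (-63/209 - 137/221) = 2 - 1*(-42556/46189) = 2 + 42556/46189 = 134934/46189 ≈ 2.9213)
F - 17 = 134934/46189 - 17 = -650279/46189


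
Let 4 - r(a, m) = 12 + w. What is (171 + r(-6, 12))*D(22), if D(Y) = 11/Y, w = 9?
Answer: 77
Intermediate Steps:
r(a, m) = -17 (r(a, m) = 4 - (12 + 9) = 4 - 1*21 = 4 - 21 = -17)
(171 + r(-6, 12))*D(22) = (171 - 17)*(11/22) = 154*(11*(1/22)) = 154*(½) = 77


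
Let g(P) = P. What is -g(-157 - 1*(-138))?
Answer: 19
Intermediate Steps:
-g(-157 - 1*(-138)) = -(-157 - 1*(-138)) = -(-157 + 138) = -1*(-19) = 19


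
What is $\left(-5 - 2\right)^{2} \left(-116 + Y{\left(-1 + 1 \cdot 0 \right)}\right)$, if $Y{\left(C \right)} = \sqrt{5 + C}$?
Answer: $-5586$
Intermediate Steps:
$\left(-5 - 2\right)^{2} \left(-116 + Y{\left(-1 + 1 \cdot 0 \right)}\right) = \left(-5 - 2\right)^{2} \left(-116 + \sqrt{5 + \left(-1 + 1 \cdot 0\right)}\right) = \left(-7\right)^{2} \left(-116 + \sqrt{5 + \left(-1 + 0\right)}\right) = 49 \left(-116 + \sqrt{5 - 1}\right) = 49 \left(-116 + \sqrt{4}\right) = 49 \left(-116 + 2\right) = 49 \left(-114\right) = -5586$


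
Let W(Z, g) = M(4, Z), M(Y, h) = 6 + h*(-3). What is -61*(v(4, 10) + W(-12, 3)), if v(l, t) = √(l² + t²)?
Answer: -2562 - 122*√29 ≈ -3219.0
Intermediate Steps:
M(Y, h) = 6 - 3*h
W(Z, g) = 6 - 3*Z
-61*(v(4, 10) + W(-12, 3)) = -61*(√(4² + 10²) + (6 - 3*(-12))) = -61*(√(16 + 100) + (6 + 36)) = -61*(√116 + 42) = -61*(2*√29 + 42) = -61*(42 + 2*√29) = -2562 - 122*√29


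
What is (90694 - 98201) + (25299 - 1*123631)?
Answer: -105839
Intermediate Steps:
(90694 - 98201) + (25299 - 1*123631) = -7507 + (25299 - 123631) = -7507 - 98332 = -105839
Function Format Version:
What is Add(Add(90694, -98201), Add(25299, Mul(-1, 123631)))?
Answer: -105839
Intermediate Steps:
Add(Add(90694, -98201), Add(25299, Mul(-1, 123631))) = Add(-7507, Add(25299, -123631)) = Add(-7507, -98332) = -105839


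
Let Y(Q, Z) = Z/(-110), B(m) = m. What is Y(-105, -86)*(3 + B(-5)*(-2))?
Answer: 559/55 ≈ 10.164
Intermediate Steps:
Y(Q, Z) = -Z/110 (Y(Q, Z) = Z*(-1/110) = -Z/110)
Y(-105, -86)*(3 + B(-5)*(-2)) = (-1/110*(-86))*(3 - 5*(-2)) = 43*(3 + 10)/55 = (43/55)*13 = 559/55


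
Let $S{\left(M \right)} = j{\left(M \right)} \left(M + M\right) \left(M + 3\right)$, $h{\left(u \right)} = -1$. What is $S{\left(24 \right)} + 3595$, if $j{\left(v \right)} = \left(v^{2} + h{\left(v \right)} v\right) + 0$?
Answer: $718987$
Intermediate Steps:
$j{\left(v \right)} = v^{2} - v$ ($j{\left(v \right)} = \left(v^{2} - v\right) + 0 = v^{2} - v$)
$S{\left(M \right)} = 2 M^{2} \left(-1 + M\right) \left(3 + M\right)$ ($S{\left(M \right)} = M \left(-1 + M\right) \left(M + M\right) \left(M + 3\right) = M \left(-1 + M\right) 2 M \left(3 + M\right) = 2 M^{2} \left(-1 + M\right) \left(3 + M\right)$)
$S{\left(24 \right)} + 3595 = 2 \cdot 24^{2} \left(-1 + 24\right) \left(3 + 24\right) + 3595 = 2 \cdot 576 \cdot 23 \cdot 27 + 3595 = 715392 + 3595 = 718987$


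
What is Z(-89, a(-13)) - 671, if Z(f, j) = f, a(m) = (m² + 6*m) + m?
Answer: -760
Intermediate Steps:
a(m) = m² + 7*m
Z(-89, a(-13)) - 671 = -89 - 671 = -760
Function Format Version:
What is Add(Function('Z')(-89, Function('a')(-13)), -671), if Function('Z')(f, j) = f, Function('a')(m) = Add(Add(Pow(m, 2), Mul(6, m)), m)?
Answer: -760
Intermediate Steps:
Function('a')(m) = Add(Pow(m, 2), Mul(7, m))
Add(Function('Z')(-89, Function('a')(-13)), -671) = Add(-89, -671) = -760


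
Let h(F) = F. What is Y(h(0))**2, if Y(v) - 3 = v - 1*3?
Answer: 0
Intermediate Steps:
Y(v) = v (Y(v) = 3 + (v - 1*3) = 3 + (v - 3) = 3 + (-3 + v) = v)
Y(h(0))**2 = 0**2 = 0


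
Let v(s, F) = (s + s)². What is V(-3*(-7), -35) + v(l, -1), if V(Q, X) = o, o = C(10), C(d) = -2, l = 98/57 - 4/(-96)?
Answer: 540841/51984 ≈ 10.404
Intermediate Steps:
l = 803/456 (l = 98*(1/57) - 4*(-1/96) = 98/57 + 1/24 = 803/456 ≈ 1.7610)
v(s, F) = 4*s² (v(s, F) = (2*s)² = 4*s²)
o = -2
V(Q, X) = -2
V(-3*(-7), -35) + v(l, -1) = -2 + 4*(803/456)² = -2 + 4*(644809/207936) = -2 + 644809/51984 = 540841/51984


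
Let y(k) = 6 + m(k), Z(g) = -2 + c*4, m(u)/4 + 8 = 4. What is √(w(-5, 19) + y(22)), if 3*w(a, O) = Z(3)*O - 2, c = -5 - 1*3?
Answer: I*√226 ≈ 15.033*I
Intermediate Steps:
m(u) = -16 (m(u) = -32 + 4*4 = -32 + 16 = -16)
c = -8 (c = -5 - 3 = -8)
Z(g) = -34 (Z(g) = -2 - 8*4 = -2 - 32 = -34)
w(a, O) = -⅔ - 34*O/3 (w(a, O) = (-34*O - 2)/3 = (-2 - 34*O)/3 = -⅔ - 34*O/3)
y(k) = -10 (y(k) = 6 - 16 = -10)
√(w(-5, 19) + y(22)) = √((-⅔ - 34/3*19) - 10) = √((-⅔ - 646/3) - 10) = √(-216 - 10) = √(-226) = I*√226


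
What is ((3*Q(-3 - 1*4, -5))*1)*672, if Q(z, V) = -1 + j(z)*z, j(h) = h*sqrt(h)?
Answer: -2016 + 98784*I*sqrt(7) ≈ -2016.0 + 2.6136e+5*I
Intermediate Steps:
j(h) = h**(3/2)
Q(z, V) = -1 + z**(5/2) (Q(z, V) = -1 + z**(3/2)*z = -1 + z**(5/2))
((3*Q(-3 - 1*4, -5))*1)*672 = ((3*(-1 + (-3 - 1*4)**(5/2)))*1)*672 = ((3*(-1 + (-3 - 4)**(5/2)))*1)*672 = ((3*(-1 + (-7)**(5/2)))*1)*672 = ((3*(-1 + 49*I*sqrt(7)))*1)*672 = ((-3 + 147*I*sqrt(7))*1)*672 = (-3 + 147*I*sqrt(7))*672 = -2016 + 98784*I*sqrt(7)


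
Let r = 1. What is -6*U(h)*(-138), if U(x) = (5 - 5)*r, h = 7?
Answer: 0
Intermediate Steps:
U(x) = 0 (U(x) = (5 - 5)*1 = 0*1 = 0)
-6*U(h)*(-138) = -6*0*(-138) = 0*(-138) = 0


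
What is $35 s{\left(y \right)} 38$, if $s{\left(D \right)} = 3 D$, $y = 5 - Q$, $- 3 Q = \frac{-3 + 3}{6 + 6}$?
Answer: $19950$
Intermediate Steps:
$Q = 0$ ($Q = - \frac{\left(-3 + 3\right) \frac{1}{6 + 6}}{3} = - \frac{0 \cdot \frac{1}{12}}{3} = \left(- \frac{1}{3}\right) 0 = 0$)
$y = 5$ ($y = 5 - 0 = 5 + 0 = 5$)
$35 s{\left(y \right)} 38 = 35 \cdot 3 \cdot 5 \cdot 38 = 35 \cdot 15 \cdot 38 = 525 \cdot 38 = 19950$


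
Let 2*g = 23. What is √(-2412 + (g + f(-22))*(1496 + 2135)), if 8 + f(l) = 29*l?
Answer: 3*I*√1025014/2 ≈ 1518.6*I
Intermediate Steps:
f(l) = -8 + 29*l
g = 23/2 (g = (½)*23 = 23/2 ≈ 11.500)
√(-2412 + (g + f(-22))*(1496 + 2135)) = √(-2412 + (23/2 + (-8 + 29*(-22)))*(1496 + 2135)) = √(-2412 + (23/2 + (-8 - 638))*3631) = √(-2412 + (23/2 - 646)*3631) = √(-2412 - 1269/2*3631) = √(-2412 - 4607739/2) = √(-4612563/2) = 3*I*√1025014/2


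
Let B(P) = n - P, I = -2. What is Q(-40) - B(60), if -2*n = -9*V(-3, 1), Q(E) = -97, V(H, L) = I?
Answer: -28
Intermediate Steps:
V(H, L) = -2
n = -9 (n = -(-9)*(-2)/2 = -1/2*18 = -9)
B(P) = -9 - P
Q(-40) - B(60) = -97 - (-9 - 1*60) = -97 - (-9 - 60) = -97 - 1*(-69) = -97 + 69 = -28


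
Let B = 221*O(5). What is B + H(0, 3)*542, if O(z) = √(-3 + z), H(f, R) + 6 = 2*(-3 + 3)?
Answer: -3252 + 221*√2 ≈ -2939.5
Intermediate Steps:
H(f, R) = -6 (H(f, R) = -6 + 2*(-3 + 3) = -6 + 2*0 = -6 + 0 = -6)
B = 221*√2 (B = 221*√(-3 + 5) = 221*√2 ≈ 312.54)
B + H(0, 3)*542 = 221*√2 - 6*542 = 221*√2 - 3252 = -3252 + 221*√2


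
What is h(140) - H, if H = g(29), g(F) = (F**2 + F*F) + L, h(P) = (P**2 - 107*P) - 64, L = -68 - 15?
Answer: 2957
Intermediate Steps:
L = -83
h(P) = -64 + P**2 - 107*P
g(F) = -83 + 2*F**2 (g(F) = (F**2 + F*F) - 83 = (F**2 + F**2) - 83 = 2*F**2 - 83 = -83 + 2*F**2)
H = 1599 (H = -83 + 2*29**2 = -83 + 2*841 = -83 + 1682 = 1599)
h(140) - H = (-64 + 140**2 - 107*140) - 1*1599 = (-64 + 19600 - 14980) - 1599 = 4556 - 1599 = 2957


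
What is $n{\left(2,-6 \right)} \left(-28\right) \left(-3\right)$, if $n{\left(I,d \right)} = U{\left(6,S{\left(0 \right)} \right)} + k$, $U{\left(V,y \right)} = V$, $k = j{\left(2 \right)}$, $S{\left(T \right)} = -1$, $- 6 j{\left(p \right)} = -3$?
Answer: $546$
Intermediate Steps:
$j{\left(p \right)} = \frac{1}{2}$ ($j{\left(p \right)} = \left(- \frac{1}{6}\right) \left(-3\right) = \frac{1}{2}$)
$k = \frac{1}{2} \approx 0.5$
$n{\left(I,d \right)} = \frac{13}{2}$ ($n{\left(I,d \right)} = 6 + \frac{1}{2} = \frac{13}{2}$)
$n{\left(2,-6 \right)} \left(-28\right) \left(-3\right) = \frac{13}{2} \left(-28\right) \left(-3\right) = \left(-182\right) \left(-3\right) = 546$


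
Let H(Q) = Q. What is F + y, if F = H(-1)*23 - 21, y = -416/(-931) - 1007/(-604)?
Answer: -23553475/562324 ≈ -41.886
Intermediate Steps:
y = 1188781/562324 (y = -416*(-1/931) - 1007*(-1/604) = 416/931 + 1007/604 = 1188781/562324 ≈ 2.1140)
F = -44 (F = -1*23 - 21 = -23 - 21 = -44)
F + y = -44 + 1188781/562324 = -23553475/562324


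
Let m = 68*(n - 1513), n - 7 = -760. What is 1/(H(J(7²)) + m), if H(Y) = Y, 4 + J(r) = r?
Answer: -1/154043 ≈ -6.4917e-6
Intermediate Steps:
n = -753 (n = 7 - 760 = -753)
J(r) = -4 + r
m = -154088 (m = 68*(-753 - 1513) = 68*(-2266) = -154088)
1/(H(J(7²)) + m) = 1/((-4 + 7²) - 154088) = 1/((-4 + 49) - 154088) = 1/(45 - 154088) = 1/(-154043) = -1/154043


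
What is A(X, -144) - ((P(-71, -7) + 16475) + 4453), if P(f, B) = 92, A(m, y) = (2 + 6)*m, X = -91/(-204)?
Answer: -1071838/51 ≈ -21016.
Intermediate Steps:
X = 91/204 (X = -91*(-1/204) = 91/204 ≈ 0.44608)
A(m, y) = 8*m
A(X, -144) - ((P(-71, -7) + 16475) + 4453) = 8*(91/204) - ((92 + 16475) + 4453) = 182/51 - (16567 + 4453) = 182/51 - 1*21020 = 182/51 - 21020 = -1071838/51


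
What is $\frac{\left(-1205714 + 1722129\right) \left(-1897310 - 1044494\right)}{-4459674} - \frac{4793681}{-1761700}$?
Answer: $\frac{1338190709223820997}{3928303842900} \approx 3.4065 \cdot 10^{5}$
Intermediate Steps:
$\frac{\left(-1205714 + 1722129\right) \left(-1897310 - 1044494\right)}{-4459674} - \frac{4793681}{-1761700} = 516415 \left(-2941804\right) \left(- \frac{1}{4459674}\right) - - \frac{4793681}{1761700} = \left(-1519191712660\right) \left(- \frac{1}{4459674}\right) + \frac{4793681}{1761700} = \frac{759595856330}{2229837} + \frac{4793681}{1761700} = \frac{1338190709223820997}{3928303842900}$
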